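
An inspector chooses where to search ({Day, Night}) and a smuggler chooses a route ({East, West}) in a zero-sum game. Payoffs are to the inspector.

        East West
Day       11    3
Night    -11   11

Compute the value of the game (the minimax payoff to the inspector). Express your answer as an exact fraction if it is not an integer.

77/15

Row minima: Day → 3, Night → -11; maximin = 3.
Column maxima: East → 11, West → 11; minimax = 11.
3 ≠ 11, so there is no saddle point; optimal play is mixed.
Let the inspector play Day with probability p. Expected payoff against East: 11p + (-11)(1−p) = 22p − 11; against West: 3p + 11(1−p) = −8p + 11.
Setting these equal: 22p − 11 = −8p + 11 ⇒ 30p = 22 ⇒ p = 11/15, and the value is (22)·(11/15) − 11 = 77/15.
For the smuggler: with q = P(East), equating Day's and Night's payoffs gives 8q + 3 = −22q + 11 ⇒ q = 4/15.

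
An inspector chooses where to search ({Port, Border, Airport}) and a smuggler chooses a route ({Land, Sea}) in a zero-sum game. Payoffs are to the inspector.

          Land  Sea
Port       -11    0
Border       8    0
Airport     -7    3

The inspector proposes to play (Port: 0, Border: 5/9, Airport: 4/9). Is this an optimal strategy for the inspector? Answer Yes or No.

Against Land this mix gives (5/9)·8 + (4/9)·(-7) = 4/3.
Against Sea this mix gives (5/9)·0 + (4/9)·3 = 4/3.
All of the smuggler's active replies (Land, Sea) yield 4/3, and no column does worse for the inspector. The mix makes the smuggler indifferent and guarantees 4/3, so it is optimal.

Yes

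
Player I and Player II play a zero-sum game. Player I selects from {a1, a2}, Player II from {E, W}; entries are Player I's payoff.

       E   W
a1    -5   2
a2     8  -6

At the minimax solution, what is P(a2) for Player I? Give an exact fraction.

1/3

Row minima: a1 → -5, a2 → -6; maximin = -5.
Column maxima: E → 8, W → 2; minimax = 2.
-5 ≠ 2, so there is no saddle point; optimal play is mixed.
Let Player I play a1 with probability p. Expected payoff against E: (-5)p + 8(1−p) = −13p + 8; against W: 2p + (-6)(1−p) = 8p − 6.
Setting these equal: −13p + 8 = 8p − 6 ⇒ −21p = -14 ⇒ p = 2/3, and the value is (-13)·(2/3) + 8 = -2/3.
For Player II: with q = P(E), equating a1's and a2's payoffs gives −7q + 2 = 14q − 6 ⇒ q = 8/21.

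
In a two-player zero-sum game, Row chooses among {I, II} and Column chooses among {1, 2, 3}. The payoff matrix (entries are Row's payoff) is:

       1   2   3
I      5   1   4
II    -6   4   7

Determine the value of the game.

13/7

Row minima: I → 1, II → -6; maximin = 1.
Column maxima: 1 → 5, 2 → 4, 3 → 7; minimax = 4.
1 ≠ 4, so there is no saddle point; optimal play is mixed.
3 is strictly dominated by 2 (it gives Row strictly more in every row), so Column never plays it.
On the remaining 2×2 (I, II vs 1, 2):
Let Row play I with probability p. Expected payoff against 1: 5p + (-6)(1−p) = 11p − 6; against 2: 1p + 4(1−p) = −3p + 4.
Setting these equal: 11p − 6 = −3p + 4 ⇒ 14p = 10 ⇒ p = 5/7, and the value is (11)·(5/7) − 6 = 13/7.
For Column: with q = P(1), equating I's and II's payoffs gives 4q + 1 = −10q + 4 ⇒ q = 3/14.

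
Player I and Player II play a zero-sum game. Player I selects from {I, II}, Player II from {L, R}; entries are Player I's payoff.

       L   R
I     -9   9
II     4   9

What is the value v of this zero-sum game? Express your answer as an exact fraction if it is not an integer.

4

Row minima: I → -9, II → 4; maximin = 4.
Column maxima: L → 4, R → 9; minimax = 4.
Since maximin = minimax = 4, there is a saddle point and the value is 4.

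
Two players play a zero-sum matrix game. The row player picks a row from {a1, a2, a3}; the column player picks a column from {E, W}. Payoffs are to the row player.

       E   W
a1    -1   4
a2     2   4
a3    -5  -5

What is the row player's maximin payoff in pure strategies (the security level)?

2

Row minima: a1 → -1, a2 → 2, a3 → -5.
The best of these is 2.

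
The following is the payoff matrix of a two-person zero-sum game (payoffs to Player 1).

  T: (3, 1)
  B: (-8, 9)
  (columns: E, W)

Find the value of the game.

Row minima: T → 1, B → -8; maximin = 1.
Column maxima: E → 3, W → 9; minimax = 3.
1 ≠ 3, so there is no saddle point; optimal play is mixed.
Let Player 1 play T with probability p. Expected payoff against E: 3p + (-8)(1−p) = 11p − 8; against W: 1p + 9(1−p) = −8p + 9.
Setting these equal: 11p − 8 = −8p + 9 ⇒ 19p = 17 ⇒ p = 17/19, and the value is (11)·(17/19) − 8 = 35/19.
For Player 2: with q = P(E), equating T's and B's payoffs gives 2q + 1 = −17q + 9 ⇒ q = 8/19.

35/19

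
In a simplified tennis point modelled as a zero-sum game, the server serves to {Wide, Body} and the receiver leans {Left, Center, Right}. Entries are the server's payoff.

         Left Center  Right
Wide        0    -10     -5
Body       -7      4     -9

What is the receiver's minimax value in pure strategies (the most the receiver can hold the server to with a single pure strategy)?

Column maxima: Left → 0, Center → 4, Right → -5.
The smallest of these is -5.

-5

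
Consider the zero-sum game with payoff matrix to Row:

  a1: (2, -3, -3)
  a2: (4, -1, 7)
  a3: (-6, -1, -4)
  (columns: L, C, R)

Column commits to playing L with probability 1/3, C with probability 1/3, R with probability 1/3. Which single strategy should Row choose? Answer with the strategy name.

Expected payoff of a1: (1/3)·2 + (1/3)·(-3) + (1/3)·(-3) = -4/3.
Expected payoff of a2: (1/3)·4 + (1/3)·(-1) + (1/3)·7 = 10/3.
Expected payoff of a3: (1/3)·(-6) + (1/3)·(-1) + (1/3)·(-4) = -11/3.
The largest is 10/3, so Row's best response is a2.

a2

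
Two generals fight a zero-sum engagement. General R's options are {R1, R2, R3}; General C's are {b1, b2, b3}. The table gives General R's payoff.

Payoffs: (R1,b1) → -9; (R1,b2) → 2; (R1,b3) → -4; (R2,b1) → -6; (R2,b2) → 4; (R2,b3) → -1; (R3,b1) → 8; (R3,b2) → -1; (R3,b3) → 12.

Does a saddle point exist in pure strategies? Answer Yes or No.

Row minima: R1 → -9, R2 → -6, R3 → -1; maximin = -1.
Column maxima: b1 → 8, b2 → 4, b3 → 12; minimax = 4.
-1 ≠ 4, so no pure-strategy equilibrium exists.

No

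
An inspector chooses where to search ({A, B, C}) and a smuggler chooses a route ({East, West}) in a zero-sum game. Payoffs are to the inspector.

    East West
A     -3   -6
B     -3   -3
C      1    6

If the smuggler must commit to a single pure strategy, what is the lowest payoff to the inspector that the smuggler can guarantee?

1

Column maxima: East → 1, West → 6.
The smallest of these is 1.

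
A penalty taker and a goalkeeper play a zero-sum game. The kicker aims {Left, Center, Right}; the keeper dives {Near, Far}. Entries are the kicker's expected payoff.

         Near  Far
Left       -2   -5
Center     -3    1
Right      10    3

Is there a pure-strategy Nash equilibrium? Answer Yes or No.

Row minima: Left → -5, Center → -3, Right → 3; maximin = 3.
Column maxima: Near → 10, Far → 3; minimax = 3.
maximin = minimax = 3, so a saddle point exists.

Yes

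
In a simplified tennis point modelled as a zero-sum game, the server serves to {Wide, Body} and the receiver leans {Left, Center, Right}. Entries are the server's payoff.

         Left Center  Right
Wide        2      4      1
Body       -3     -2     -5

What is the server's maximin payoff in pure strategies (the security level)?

1

Row minima: Wide → 1, Body → -5.
The best of these is 1.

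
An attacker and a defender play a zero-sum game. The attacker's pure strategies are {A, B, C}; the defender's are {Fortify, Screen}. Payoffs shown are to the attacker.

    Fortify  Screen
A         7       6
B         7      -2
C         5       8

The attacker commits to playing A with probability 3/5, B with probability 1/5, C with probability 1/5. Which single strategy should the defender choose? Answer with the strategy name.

Screen

If the defender plays Fortify, the attacker's expected payoff is (3/5)·7 + (1/5)·7 + (1/5)·5 = 33/5.
If the defender plays Screen, the attacker's expected payoff is (3/5)·6 + (1/5)·(-2) + (1/5)·8 = 24/5.
The defender minimizes the attacker's payoff; the smallest is 24/5, so the best response is Screen.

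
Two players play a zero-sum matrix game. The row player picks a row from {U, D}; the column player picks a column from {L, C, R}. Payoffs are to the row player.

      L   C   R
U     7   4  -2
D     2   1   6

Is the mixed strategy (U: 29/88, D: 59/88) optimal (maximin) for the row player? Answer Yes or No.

No

Against L this mix gives (29/88)·7 + (59/88)·2 = 321/88.
Against C this mix gives (29/88)·4 + (59/88)·1 = 175/88.
Against R this mix gives (29/88)·(-2) + (59/88)·6 = 37/11.
The column player will play C, holding the row player to 175/88. Shifting weight toward the row that does better against C would raise this floor (the equalizing mix achieves 26/11 against both C and R), so the proposed strategy is not optimal.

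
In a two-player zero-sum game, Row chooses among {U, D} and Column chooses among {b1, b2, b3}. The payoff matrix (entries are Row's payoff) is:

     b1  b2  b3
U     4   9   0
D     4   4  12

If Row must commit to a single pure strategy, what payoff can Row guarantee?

Row minima: U → 0, D → 4.
The best of these is 4.

4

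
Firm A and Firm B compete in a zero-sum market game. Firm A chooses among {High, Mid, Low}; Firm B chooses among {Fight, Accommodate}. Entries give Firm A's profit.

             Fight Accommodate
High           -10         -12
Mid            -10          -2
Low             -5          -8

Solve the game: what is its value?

-70/11

Row minima: High → -12, Mid → -10, Low → -8; maximin = -8.
Column maxima: Fight → -5, Accommodate → -2; minimax = -5.
-8 ≠ -5, so there is no saddle point; optimal play is mixed.
High is strictly dominated by Low, so Firm A never plays it.
On the remaining 2×2 (Mid, Low vs Fight, Accommodate):
Let Firm A play Mid with probability p. Expected payoff against Fight: (-10)p + (-5)(1−p) = −5p − 5; against Accommodate: (-2)p + (-8)(1−p) = 6p − 8.
Setting these equal: −5p − 5 = 6p − 8 ⇒ −11p = -3 ⇒ p = 3/11, and the value is (-5)·(3/11) − 5 = -70/11.
For Firm B: with q = P(Fight), equating Mid's and Low's payoffs gives −8q − 2 = 3q − 8 ⇒ q = 6/11.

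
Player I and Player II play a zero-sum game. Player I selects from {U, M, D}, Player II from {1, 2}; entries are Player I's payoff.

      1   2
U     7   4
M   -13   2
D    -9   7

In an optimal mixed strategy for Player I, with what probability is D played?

3/19

Row minima: U → 4, M → -13, D → -9; maximin = 4.
Column maxima: 1 → 7, 2 → 7; minimax = 7.
4 ≠ 7, so there is no saddle point; optimal play is mixed.
M is strictly dominated by U, so Player I never plays it.
On the remaining 2×2 (U, D vs 1, 2):
Let Player I play U with probability p. Expected payoff against 1: 7p + (-9)(1−p) = 16p − 9; against 2: 4p + 7(1−p) = −3p + 7.
Setting these equal: 16p − 9 = −3p + 7 ⇒ 19p = 16 ⇒ p = 16/19, and the value is (16)·(16/19) − 9 = 85/19.
For Player II: with q = P(1), equating U's and D's payoffs gives 3q + 4 = −16q + 7 ⇒ q = 3/19.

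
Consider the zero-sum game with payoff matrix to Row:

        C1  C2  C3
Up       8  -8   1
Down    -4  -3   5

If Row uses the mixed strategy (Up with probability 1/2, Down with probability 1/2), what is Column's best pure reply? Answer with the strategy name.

C2

If Column plays C1, Row's expected payoff is (1/2)·8 + (1/2)·(-4) = 2.
If Column plays C2, Row's expected payoff is (1/2)·(-8) + (1/2)·(-3) = -11/2.
If Column plays C3, Row's expected payoff is (1/2)·1 + (1/2)·5 = 3.
Column minimizes Row's payoff; the smallest is -11/2, so the best response is C2.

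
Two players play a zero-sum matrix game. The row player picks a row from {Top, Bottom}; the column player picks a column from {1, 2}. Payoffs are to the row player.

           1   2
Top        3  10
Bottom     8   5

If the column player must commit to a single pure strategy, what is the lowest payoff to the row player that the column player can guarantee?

Column maxima: 1 → 8, 2 → 10.
The smallest of these is 8.

8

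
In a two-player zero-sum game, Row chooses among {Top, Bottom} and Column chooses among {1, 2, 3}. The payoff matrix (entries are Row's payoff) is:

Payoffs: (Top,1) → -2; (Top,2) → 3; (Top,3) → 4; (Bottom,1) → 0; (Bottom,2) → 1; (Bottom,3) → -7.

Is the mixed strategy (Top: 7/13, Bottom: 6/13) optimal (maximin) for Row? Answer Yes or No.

Yes

Against 1 this mix gives (7/13)·(-2) + (6/13)·0 = -14/13.
Against 2 this mix gives (7/13)·3 + (6/13)·1 = 27/13.
Against 3 this mix gives (7/13)·4 + (6/13)·(-7) = -14/13.
All of Column's active replies (1, 3) yield -14/13, and no column does worse for Row. The mix makes Column indifferent and guarantees -14/13, so it is optimal.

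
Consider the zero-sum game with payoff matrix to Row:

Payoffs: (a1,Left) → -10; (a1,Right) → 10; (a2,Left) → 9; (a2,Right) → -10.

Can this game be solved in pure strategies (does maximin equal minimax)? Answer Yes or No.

No

Row minima: a1 → -10, a2 → -10; maximin = -10.
Column maxima: Left → 9, Right → 10; minimax = 9.
-10 ≠ 9, so no pure-strategy equilibrium exists.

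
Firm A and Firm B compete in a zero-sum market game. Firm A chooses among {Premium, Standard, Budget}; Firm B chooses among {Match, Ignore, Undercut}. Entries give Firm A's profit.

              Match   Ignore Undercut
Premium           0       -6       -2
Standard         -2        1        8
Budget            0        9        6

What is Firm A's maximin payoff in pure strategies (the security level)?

0

Row minima: Premium → -6, Standard → -2, Budget → 0.
The best of these is 0.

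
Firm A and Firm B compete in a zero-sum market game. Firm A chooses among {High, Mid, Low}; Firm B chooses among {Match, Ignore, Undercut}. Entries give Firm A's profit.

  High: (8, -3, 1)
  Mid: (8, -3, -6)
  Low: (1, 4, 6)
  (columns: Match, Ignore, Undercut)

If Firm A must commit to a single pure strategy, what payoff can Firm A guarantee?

Row minima: High → -3, Mid → -6, Low → 1.
The best of these is 1.

1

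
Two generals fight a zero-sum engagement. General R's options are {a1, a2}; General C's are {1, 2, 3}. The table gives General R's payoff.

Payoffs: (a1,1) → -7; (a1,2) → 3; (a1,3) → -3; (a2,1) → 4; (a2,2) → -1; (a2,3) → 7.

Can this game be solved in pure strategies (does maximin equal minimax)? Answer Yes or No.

Row minima: a1 → -7, a2 → -1; maximin = -1.
Column maxima: 1 → 4, 2 → 3, 3 → 7; minimax = 3.
-1 ≠ 3, so no pure-strategy equilibrium exists.

No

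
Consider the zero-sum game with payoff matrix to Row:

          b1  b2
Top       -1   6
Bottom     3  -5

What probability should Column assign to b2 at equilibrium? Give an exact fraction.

4/15

Row minima: Top → -1, Bottom → -5; maximin = -1.
Column maxima: b1 → 3, b2 → 6; minimax = 3.
-1 ≠ 3, so there is no saddle point; optimal play is mixed.
Let Row play Top with probability p. Expected payoff against b1: (-1)p + 3(1−p) = −4p + 3; against b2: 6p + (-5)(1−p) = 11p − 5.
Setting these equal: −4p + 3 = 11p − 5 ⇒ −15p = -8 ⇒ p = 8/15, and the value is (-4)·(8/15) + 3 = 13/15.
For Column: with q = P(b1), equating Top's and Bottom's payoffs gives −7q + 6 = 8q − 5 ⇒ q = 11/15.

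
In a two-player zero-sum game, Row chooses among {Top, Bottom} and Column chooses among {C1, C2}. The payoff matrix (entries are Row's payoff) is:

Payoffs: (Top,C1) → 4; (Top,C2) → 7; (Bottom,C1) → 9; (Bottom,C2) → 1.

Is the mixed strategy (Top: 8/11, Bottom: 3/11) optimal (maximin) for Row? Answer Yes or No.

Against C1 this mix gives (8/11)·4 + (3/11)·9 = 59/11.
Against C2 this mix gives (8/11)·7 + (3/11)·1 = 59/11.
All of Column's active replies (C1, C2) yield 59/11, and no column does worse for Row. The mix makes Column indifferent and guarantees 59/11, so it is optimal.

Yes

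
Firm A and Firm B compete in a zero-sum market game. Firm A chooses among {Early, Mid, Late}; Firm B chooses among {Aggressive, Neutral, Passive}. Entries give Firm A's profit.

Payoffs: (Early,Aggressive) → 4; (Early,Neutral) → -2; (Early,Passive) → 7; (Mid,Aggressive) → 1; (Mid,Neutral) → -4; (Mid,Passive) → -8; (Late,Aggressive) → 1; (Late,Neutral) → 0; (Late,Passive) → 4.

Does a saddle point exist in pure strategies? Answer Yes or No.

Row minima: Early → -2, Mid → -8, Late → 0; maximin = 0.
Column maxima: Aggressive → 4, Neutral → 0, Passive → 7; minimax = 0.
maximin = minimax = 0, so a saddle point exists.

Yes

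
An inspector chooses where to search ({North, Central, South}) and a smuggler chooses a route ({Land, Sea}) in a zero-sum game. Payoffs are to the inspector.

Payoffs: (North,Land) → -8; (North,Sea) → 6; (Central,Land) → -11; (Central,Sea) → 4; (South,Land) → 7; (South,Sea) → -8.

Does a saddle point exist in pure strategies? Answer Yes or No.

Row minima: North → -8, Central → -11, South → -8; maximin = -8.
Column maxima: Land → 7, Sea → 6; minimax = 6.
-8 ≠ 6, so no pure-strategy equilibrium exists.

No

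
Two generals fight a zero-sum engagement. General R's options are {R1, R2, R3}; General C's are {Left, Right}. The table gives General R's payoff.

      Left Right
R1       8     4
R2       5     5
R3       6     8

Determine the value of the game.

Row minima: R1 → 4, R2 → 5, R3 → 6; maximin = 6.
Column maxima: Left → 8, Right → 8; minimax = 8.
6 ≠ 8, so there is no saddle point; optimal play is mixed.
R2 is strictly dominated by R3, so General R never plays it.
On the remaining 2×2 (R1, R3 vs Left, Right):
Let General R play R1 with probability p. Expected payoff against Left: 8p + 6(1−p) = 2p + 6; against Right: 4p + 8(1−p) = −4p + 8.
Setting these equal: 2p + 6 = −4p + 8 ⇒ 6p = 2 ⇒ p = 1/3, and the value is (2)·(1/3) + 6 = 20/3.
For General C: with q = P(Left), equating R1's and R3's payoffs gives 4q + 4 = −2q + 8 ⇒ q = 2/3.

20/3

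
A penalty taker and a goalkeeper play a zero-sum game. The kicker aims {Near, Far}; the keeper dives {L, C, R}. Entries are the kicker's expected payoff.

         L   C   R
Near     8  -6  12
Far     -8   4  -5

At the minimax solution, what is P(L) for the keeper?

5/13

Row minima: Near → -6, Far → -8; maximin = -6.
Column maxima: L → 8, C → 4, R → 12; minimax = 4.
-6 ≠ 4, so there is no saddle point; optimal play is mixed.
R is strictly dominated by L (it gives the kicker strictly more in every row), so the keeper never plays it.
On the remaining 2×2 (Near, Far vs L, C):
Let the kicker play Near with probability p. Expected payoff against L: 8p + (-8)(1−p) = 16p − 8; against C: (-6)p + 4(1−p) = −10p + 4.
Setting these equal: 16p − 8 = −10p + 4 ⇒ 26p = 12 ⇒ p = 6/13, and the value is (16)·(6/13) − 8 = -8/13.
For the keeper: with q = P(L), equating Near's and Far's payoffs gives 14q − 6 = −12q + 4 ⇒ q = 5/13.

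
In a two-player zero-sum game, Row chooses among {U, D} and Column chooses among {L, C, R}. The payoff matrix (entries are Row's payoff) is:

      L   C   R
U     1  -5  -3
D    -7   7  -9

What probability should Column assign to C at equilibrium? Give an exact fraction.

1/3

Row minima: U → -5, D → -9; maximin = -5.
Column maxima: L → 1, C → 7, R → -3; minimax = -3.
-5 ≠ -3, so there is no saddle point; optimal play is mixed.
L is strictly dominated by R (it gives Row strictly more in every row), so Column never plays it.
On the remaining 2×2 (U, D vs C, R):
Let Row play U with probability p. Expected payoff against C: (-5)p + 7(1−p) = −12p + 7; against R: (-3)p + (-9)(1−p) = 6p − 9.
Setting these equal: −12p + 7 = 6p − 9 ⇒ −18p = -16 ⇒ p = 8/9, and the value is (-12)·(8/9) + 7 = -11/3.
For Column: with q = P(C), equating U's and D's payoffs gives −2q − 3 = 16q − 9 ⇒ q = 1/3.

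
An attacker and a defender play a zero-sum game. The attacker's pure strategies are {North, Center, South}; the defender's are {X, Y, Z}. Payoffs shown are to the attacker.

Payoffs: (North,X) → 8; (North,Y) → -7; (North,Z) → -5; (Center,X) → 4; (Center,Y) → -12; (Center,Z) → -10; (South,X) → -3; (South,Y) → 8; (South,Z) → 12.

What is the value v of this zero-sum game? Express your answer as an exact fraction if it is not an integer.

Row minima: North → -7, Center → -12, South → -3; maximin = -3.
Column maxima: X → 8, Y → 8, Z → 12; minimax = 8.
-3 ≠ 8, so there is no saddle point; optimal play is mixed.
Center is strictly dominated by North, so the attacker never plays it.
Z is strictly dominated by Y (it gives the attacker strictly more in every row), so the defender never plays it.
On the remaining 2×2 (North, South vs X, Y):
Let the attacker play North with probability p. Expected payoff against X: 8p + (-3)(1−p) = 11p − 3; against Y: (-7)p + 8(1−p) = −15p + 8.
Setting these equal: 11p − 3 = −15p + 8 ⇒ 26p = 11 ⇒ p = 11/26, and the value is (11)·(11/26) − 3 = 43/26.
For the defender: with q = P(X), equating North's and South's payoffs gives 15q − 7 = −11q + 8 ⇒ q = 15/26.

43/26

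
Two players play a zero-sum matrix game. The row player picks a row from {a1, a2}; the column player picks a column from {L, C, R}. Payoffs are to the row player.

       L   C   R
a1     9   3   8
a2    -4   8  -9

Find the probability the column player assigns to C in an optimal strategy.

Row minima: a1 → 3, a2 → -9; maximin = 3.
Column maxima: L → 9, C → 8, R → 8; minimax = 8.
3 ≠ 8, so there is no saddle point; optimal play is mixed.
L is strictly dominated by R (it gives the row player strictly more in every row), so the column player never plays it.
On the remaining 2×2 (a1, a2 vs C, R):
Let the row player play a1 with probability p. Expected payoff against C: 3p + 8(1−p) = −5p + 8; against R: 8p + (-9)(1−p) = 17p − 9.
Setting these equal: −5p + 8 = 17p − 9 ⇒ −22p = -17 ⇒ p = 17/22, and the value is (-5)·(17/22) + 8 = 91/22.
For the column player: with q = P(C), equating a1's and a2's payoffs gives −5q + 8 = 17q − 9 ⇒ q = 17/22.

17/22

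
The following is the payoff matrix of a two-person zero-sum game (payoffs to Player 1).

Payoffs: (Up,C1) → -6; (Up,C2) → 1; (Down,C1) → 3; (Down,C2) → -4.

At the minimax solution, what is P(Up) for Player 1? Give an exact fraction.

1/2

Row minima: Up → -6, Down → -4; maximin = -4.
Column maxima: C1 → 3, C2 → 1; minimax = 1.
-4 ≠ 1, so there is no saddle point; optimal play is mixed.
Let Player 1 play Up with probability p. Expected payoff against C1: (-6)p + 3(1−p) = −9p + 3; against C2: 1p + (-4)(1−p) = 5p − 4.
Setting these equal: −9p + 3 = 5p − 4 ⇒ −14p = -7 ⇒ p = 1/2, and the value is (-9)·(1/2) + 3 = -3/2.
For Player 2: with q = P(C1), equating Up's and Down's payoffs gives −7q + 1 = 7q − 4 ⇒ q = 5/14.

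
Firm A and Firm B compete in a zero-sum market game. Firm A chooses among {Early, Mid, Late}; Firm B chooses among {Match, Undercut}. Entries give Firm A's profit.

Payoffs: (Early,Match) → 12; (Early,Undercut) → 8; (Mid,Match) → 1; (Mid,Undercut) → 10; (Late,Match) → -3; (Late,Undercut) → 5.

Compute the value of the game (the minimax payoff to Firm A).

112/13

Row minima: Early → 8, Mid → 1, Late → -3; maximin = 8.
Column maxima: Match → 12, Undercut → 10; minimax = 10.
8 ≠ 10, so there is no saddle point; optimal play is mixed.
Late is strictly dominated by Early, so Firm A never plays it.
On the remaining 2×2 (Early, Mid vs Match, Undercut):
Let Firm A play Early with probability p. Expected payoff against Match: 12p + 1(1−p) = 11p + 1; against Undercut: 8p + 10(1−p) = −2p + 10.
Setting these equal: 11p + 1 = −2p + 10 ⇒ 13p = 9 ⇒ p = 9/13, and the value is (11)·(9/13) + 1 = 112/13.
For Firm B: with q = P(Match), equating Early's and Mid's payoffs gives 4q + 8 = −9q + 10 ⇒ q = 2/13.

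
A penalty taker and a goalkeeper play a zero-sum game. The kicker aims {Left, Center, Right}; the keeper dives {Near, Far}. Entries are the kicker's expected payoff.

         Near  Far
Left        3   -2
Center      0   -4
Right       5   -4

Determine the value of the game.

Row minima: Left → -2, Center → -4, Right → -4; maximin = -2.
Column maxima: Near → 5, Far → -2; minimax = -2.
Since maximin = minimax = -2, there is a saddle point and the value is -2.

-2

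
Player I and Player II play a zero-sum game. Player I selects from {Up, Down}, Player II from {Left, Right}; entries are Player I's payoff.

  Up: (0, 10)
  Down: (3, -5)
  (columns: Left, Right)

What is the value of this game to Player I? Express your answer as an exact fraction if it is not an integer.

Row minima: Up → 0, Down → -5; maximin = 0.
Column maxima: Left → 3, Right → 10; minimax = 3.
0 ≠ 3, so there is no saddle point; optimal play is mixed.
Let Player I play Up with probability p. Expected payoff against Left: 0p + 3(1−p) = −3p + 3; against Right: 10p + (-5)(1−p) = 15p − 5.
Setting these equal: −3p + 3 = 15p − 5 ⇒ −18p = -8 ⇒ p = 4/9, and the value is (-3)·(4/9) + 3 = 5/3.
For Player II: with q = P(Left), equating Up's and Down's payoffs gives −10q + 10 = 8q − 5 ⇒ q = 5/6.

5/3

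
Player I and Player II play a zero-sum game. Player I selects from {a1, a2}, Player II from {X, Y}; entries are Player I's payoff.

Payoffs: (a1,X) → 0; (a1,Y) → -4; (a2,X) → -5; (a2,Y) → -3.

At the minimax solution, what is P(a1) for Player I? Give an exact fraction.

Row minima: a1 → -4, a2 → -5; maximin = -4.
Column maxima: X → 0, Y → -3; minimax = -3.
-4 ≠ -3, so there is no saddle point; optimal play is mixed.
Let Player I play a1 with probability p. Expected payoff against X: 0p + (-5)(1−p) = 5p − 5; against Y: (-4)p + (-3)(1−p) = −p − 3.
Setting these equal: 5p − 5 = −p − 3 ⇒ 6p = 2 ⇒ p = 1/3, and the value is (5)·(1/3) − 5 = -10/3.
For Player II: with q = P(X), equating a1's and a2's payoffs gives 4q − 4 = −2q − 3 ⇒ q = 1/6.

1/3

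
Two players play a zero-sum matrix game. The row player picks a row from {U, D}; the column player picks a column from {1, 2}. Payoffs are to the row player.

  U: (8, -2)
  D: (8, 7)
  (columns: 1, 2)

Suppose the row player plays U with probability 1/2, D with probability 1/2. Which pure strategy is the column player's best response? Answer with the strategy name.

If the column player plays 1, the row player's expected payoff is (1/2)·8 + (1/2)·8 = 8.
If the column player plays 2, the row player's expected payoff is (1/2)·(-2) + (1/2)·7 = 5/2.
The column player minimizes the row player's payoff; the smallest is 5/2, so the best response is 2.

2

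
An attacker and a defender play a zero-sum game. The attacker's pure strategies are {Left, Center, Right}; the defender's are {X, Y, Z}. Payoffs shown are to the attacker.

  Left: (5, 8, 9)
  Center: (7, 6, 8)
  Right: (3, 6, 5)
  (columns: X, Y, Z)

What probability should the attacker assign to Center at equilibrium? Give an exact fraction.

Row minima: Left → 5, Center → 6, Right → 3; maximin = 6.
Column maxima: X → 7, Y → 8, Z → 9; minimax = 7.
6 ≠ 7, so there is no saddle point; optimal play is mixed.
Right is strictly dominated by Left, so the attacker never plays it.
Z is strictly dominated by X (it gives the attacker strictly more in every row), so the defender never plays it.
On the remaining 2×2 (Left, Center vs X, Y):
Let the attacker play Left with probability p. Expected payoff against X: 5p + 7(1−p) = −2p + 7; against Y: 8p + 6(1−p) = 2p + 6.
Setting these equal: −2p + 7 = 2p + 6 ⇒ −4p = -1 ⇒ p = 1/4, and the value is (-2)·(1/4) + 7 = 13/2.
For the defender: with q = P(X), equating Left's and Center's payoffs gives −3q + 8 = q + 6 ⇒ q = 1/2.

3/4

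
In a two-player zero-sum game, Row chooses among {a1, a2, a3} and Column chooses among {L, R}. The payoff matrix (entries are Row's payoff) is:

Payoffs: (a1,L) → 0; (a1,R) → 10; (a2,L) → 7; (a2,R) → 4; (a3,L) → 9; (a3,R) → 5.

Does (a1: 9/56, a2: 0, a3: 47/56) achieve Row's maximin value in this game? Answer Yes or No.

No

Against L this mix gives (9/56)·0 + (47/56)·9 = 423/56.
Against R this mix gives (9/56)·10 + (47/56)·5 = 325/56.
Column will play R, holding Row to 325/56. Shifting weight toward the row that does better against R would raise this floor (the equalizing mix achieves 45/7 against both R and L), so the proposed strategy is not optimal.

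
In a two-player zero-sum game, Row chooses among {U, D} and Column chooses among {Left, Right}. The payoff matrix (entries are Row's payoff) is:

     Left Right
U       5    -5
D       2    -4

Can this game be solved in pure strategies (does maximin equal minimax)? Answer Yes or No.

Yes

Row minima: U → -5, D → -4; maximin = -4.
Column maxima: Left → 5, Right → -4; minimax = -4.
maximin = minimax = -4, so a saddle point exists.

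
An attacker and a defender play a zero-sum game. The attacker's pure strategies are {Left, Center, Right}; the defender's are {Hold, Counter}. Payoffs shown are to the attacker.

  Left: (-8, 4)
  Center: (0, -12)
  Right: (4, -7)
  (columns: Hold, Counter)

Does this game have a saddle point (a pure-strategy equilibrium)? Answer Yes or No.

Row minima: Left → -8, Center → -12, Right → -7; maximin = -7.
Column maxima: Hold → 4, Counter → 4; minimax = 4.
-7 ≠ 4, so no pure-strategy equilibrium exists.

No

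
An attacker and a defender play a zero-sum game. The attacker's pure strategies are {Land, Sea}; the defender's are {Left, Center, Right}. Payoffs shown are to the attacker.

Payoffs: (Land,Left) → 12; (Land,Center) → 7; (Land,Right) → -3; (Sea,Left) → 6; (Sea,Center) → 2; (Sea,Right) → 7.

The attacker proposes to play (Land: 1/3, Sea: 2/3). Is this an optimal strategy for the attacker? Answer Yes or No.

Yes

Against Left this mix gives (1/3)·12 + (2/3)·6 = 8.
Against Center this mix gives (1/3)·7 + (2/3)·2 = 11/3.
Against Right this mix gives (1/3)·(-3) + (2/3)·7 = 11/3.
All of the defender's active replies (Center, Right) yield 11/3, and no column does worse for the attacker. The mix makes the defender indifferent and guarantees 11/3, so it is optimal.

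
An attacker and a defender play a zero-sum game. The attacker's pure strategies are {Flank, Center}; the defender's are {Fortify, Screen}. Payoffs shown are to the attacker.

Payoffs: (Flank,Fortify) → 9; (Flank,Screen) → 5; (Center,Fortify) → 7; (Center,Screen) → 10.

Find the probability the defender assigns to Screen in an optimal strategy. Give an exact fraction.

Row minima: Flank → 5, Center → 7; maximin = 7.
Column maxima: Fortify → 9, Screen → 10; minimax = 9.
7 ≠ 9, so there is no saddle point; optimal play is mixed.
Let the attacker play Flank with probability p. Expected payoff against Fortify: 9p + 7(1−p) = 2p + 7; against Screen: 5p + 10(1−p) = −5p + 10.
Setting these equal: 2p + 7 = −5p + 10 ⇒ 7p = 3 ⇒ p = 3/7, and the value is (2)·(3/7) + 7 = 55/7.
For the defender: with q = P(Fortify), equating Flank's and Center's payoffs gives 4q + 5 = −3q + 10 ⇒ q = 5/7.

2/7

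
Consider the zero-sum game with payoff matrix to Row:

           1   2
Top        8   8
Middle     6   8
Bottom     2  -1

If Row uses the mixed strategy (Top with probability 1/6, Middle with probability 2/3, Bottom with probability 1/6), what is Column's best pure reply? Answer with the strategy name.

If Column plays 1, Row's expected payoff is (1/6)·8 + (2/3)·6 + (1/6)·2 = 17/3.
If Column plays 2, Row's expected payoff is (1/6)·8 + (2/3)·8 + (1/6)·(-1) = 13/2.
Column minimizes Row's payoff; the smallest is 17/3, so the best response is 1.

1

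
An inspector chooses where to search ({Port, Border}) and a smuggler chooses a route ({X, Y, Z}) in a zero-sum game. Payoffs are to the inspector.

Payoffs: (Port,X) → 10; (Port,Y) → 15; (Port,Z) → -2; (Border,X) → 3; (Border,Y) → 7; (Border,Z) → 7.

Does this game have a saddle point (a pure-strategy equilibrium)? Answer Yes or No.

No

Row minima: Port → -2, Border → 3; maximin = 3.
Column maxima: X → 10, Y → 15, Z → 7; minimax = 7.
3 ≠ 7, so no pure-strategy equilibrium exists.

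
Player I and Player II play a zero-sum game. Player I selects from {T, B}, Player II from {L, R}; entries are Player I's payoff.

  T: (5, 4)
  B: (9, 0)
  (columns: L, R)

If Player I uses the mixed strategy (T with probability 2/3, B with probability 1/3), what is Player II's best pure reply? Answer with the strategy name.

R

If Player II plays L, Player I's expected payoff is (2/3)·5 + (1/3)·9 = 19/3.
If Player II plays R, Player I's expected payoff is (2/3)·4 + (1/3)·0 = 8/3.
Player II minimizes Player I's payoff; the smallest is 8/3, so the best response is R.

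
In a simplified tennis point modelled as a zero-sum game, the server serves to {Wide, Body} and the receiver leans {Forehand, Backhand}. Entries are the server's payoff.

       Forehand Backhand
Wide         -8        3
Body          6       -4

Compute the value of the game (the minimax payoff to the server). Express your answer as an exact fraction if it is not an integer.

-2/3

Row minima: Wide → -8, Body → -4; maximin = -4.
Column maxima: Forehand → 6, Backhand → 3; minimax = 3.
-4 ≠ 3, so there is no saddle point; optimal play is mixed.
Let the server play Wide with probability p. Expected payoff against Forehand: (-8)p + 6(1−p) = −14p + 6; against Backhand: 3p + (-4)(1−p) = 7p − 4.
Setting these equal: −14p + 6 = 7p − 4 ⇒ −21p = -10 ⇒ p = 10/21, and the value is (-14)·(10/21) + 6 = -2/3.
For the receiver: with q = P(Forehand), equating Wide's and Body's payoffs gives −11q + 3 = 10q − 4 ⇒ q = 1/3.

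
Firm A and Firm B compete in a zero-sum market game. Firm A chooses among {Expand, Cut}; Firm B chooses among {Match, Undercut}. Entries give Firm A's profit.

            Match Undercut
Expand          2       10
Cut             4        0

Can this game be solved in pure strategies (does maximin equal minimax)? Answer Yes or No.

No

Row minima: Expand → 2, Cut → 0; maximin = 2.
Column maxima: Match → 4, Undercut → 10; minimax = 4.
2 ≠ 4, so no pure-strategy equilibrium exists.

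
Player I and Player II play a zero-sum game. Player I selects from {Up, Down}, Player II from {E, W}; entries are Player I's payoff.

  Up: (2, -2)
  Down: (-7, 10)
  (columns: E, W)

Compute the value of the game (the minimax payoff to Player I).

Row minima: Up → -2, Down → -7; maximin = -2.
Column maxima: E → 2, W → 10; minimax = 2.
-2 ≠ 2, so there is no saddle point; optimal play is mixed.
Let Player I play Up with probability p. Expected payoff against E: 2p + (-7)(1−p) = 9p − 7; against W: (-2)p + 10(1−p) = −12p + 10.
Setting these equal: 9p − 7 = −12p + 10 ⇒ 21p = 17 ⇒ p = 17/21, and the value is (9)·(17/21) − 7 = 2/7.
For Player II: with q = P(E), equating Up's and Down's payoffs gives 4q − 2 = −17q + 10 ⇒ q = 4/7.

2/7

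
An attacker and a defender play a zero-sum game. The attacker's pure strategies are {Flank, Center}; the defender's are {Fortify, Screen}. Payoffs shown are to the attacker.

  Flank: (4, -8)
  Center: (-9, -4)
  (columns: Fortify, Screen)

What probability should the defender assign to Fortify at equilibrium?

4/17

Row minima: Flank → -8, Center → -9; maximin = -8.
Column maxima: Fortify → 4, Screen → -4; minimax = -4.
-8 ≠ -4, so there is no saddle point; optimal play is mixed.
Let the attacker play Flank with probability p. Expected payoff against Fortify: 4p + (-9)(1−p) = 13p − 9; against Screen: (-8)p + (-4)(1−p) = −4p − 4.
Setting these equal: 13p − 9 = −4p − 4 ⇒ 17p = 5 ⇒ p = 5/17, and the value is (13)·(5/17) − 9 = -88/17.
For the defender: with q = P(Fortify), equating Flank's and Center's payoffs gives 12q − 8 = −5q − 4 ⇒ q = 4/17.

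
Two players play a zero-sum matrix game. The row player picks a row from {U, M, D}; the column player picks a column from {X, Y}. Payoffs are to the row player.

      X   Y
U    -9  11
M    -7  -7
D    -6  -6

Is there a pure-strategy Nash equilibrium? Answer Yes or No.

Row minima: U → -9, M → -7, D → -6; maximin = -6.
Column maxima: X → -6, Y → 11; minimax = -6.
maximin = minimax = -6, so a saddle point exists.

Yes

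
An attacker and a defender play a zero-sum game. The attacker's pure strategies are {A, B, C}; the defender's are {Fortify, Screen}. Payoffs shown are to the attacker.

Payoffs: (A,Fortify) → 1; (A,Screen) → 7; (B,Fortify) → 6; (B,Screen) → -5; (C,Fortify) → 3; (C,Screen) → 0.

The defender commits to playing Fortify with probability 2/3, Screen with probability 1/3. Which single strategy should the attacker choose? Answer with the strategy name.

A

Expected payoff of A: (2/3)·1 + (1/3)·7 = 3.
Expected payoff of B: (2/3)·6 + (1/3)·(-5) = 7/3.
Expected payoff of C: (2/3)·3 + (1/3)·0 = 2.
The largest is 3, so the attacker's best response is A.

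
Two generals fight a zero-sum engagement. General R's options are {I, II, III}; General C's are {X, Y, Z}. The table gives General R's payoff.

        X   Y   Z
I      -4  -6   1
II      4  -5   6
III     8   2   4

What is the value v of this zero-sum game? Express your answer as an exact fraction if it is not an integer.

2

Row minima: I → -6, II → -5, III → 2; maximin = 2.
Column maxima: X → 8, Y → 2, Z → 6; minimax = 2.
Since maximin = minimax = 2, there is a saddle point and the value is 2.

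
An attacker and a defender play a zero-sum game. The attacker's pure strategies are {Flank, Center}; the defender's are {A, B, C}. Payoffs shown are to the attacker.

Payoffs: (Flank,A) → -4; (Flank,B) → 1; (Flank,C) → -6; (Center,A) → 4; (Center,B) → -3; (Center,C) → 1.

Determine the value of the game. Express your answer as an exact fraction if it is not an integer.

-17/11

Row minima: Flank → -6, Center → -3; maximin = -3.
Column maxima: A → 4, B → 1, C → 1; minimax = 1.
-3 ≠ 1, so there is no saddle point; optimal play is mixed.
A is strictly dominated by C (it gives the attacker strictly more in every row), so the defender never plays it.
On the remaining 2×2 (Flank, Center vs B, C):
Let the attacker play Flank with probability p. Expected payoff against B: 1p + (-3)(1−p) = 4p − 3; against C: (-6)p + 1(1−p) = −7p + 1.
Setting these equal: 4p − 3 = −7p + 1 ⇒ 11p = 4 ⇒ p = 4/11, and the value is (4)·(4/11) − 3 = -17/11.
For the defender: with q = P(B), equating Flank's and Center's payoffs gives 7q − 6 = −4q + 1 ⇒ q = 7/11.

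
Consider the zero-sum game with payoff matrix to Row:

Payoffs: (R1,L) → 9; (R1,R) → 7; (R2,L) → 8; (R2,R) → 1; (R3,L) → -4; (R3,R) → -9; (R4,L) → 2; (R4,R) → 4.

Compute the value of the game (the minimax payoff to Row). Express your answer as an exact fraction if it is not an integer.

7

Row minima: R1 → 7, R2 → 1, R3 → -9, R4 → 2; maximin = 7.
Column maxima: L → 9, R → 7; minimax = 7.
Since maximin = minimax = 7, there is a saddle point and the value is 7.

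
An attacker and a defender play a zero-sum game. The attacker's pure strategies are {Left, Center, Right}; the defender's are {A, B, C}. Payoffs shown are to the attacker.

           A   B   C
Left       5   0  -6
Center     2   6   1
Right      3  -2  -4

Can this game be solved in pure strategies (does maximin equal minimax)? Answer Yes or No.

Row minima: Left → -6, Center → 1, Right → -4; maximin = 1.
Column maxima: A → 5, B → 6, C → 1; minimax = 1.
maximin = minimax = 1, so a saddle point exists.

Yes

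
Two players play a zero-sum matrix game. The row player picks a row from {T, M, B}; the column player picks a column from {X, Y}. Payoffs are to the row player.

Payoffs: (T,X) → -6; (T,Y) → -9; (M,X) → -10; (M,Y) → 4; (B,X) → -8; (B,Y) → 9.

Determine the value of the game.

-63/10

Row minima: T → -9, M → -10, B → -8; maximin = -8.
Column maxima: X → -6, Y → 9; minimax = -6.
-8 ≠ -6, so there is no saddle point; optimal play is mixed.
M is strictly dominated by B, so the row player never plays it.
On the remaining 2×2 (T, B vs X, Y):
Let the row player play T with probability p. Expected payoff against X: (-6)p + (-8)(1−p) = 2p − 8; against Y: (-9)p + 9(1−p) = −18p + 9.
Setting these equal: 2p − 8 = −18p + 9 ⇒ 20p = 17 ⇒ p = 17/20, and the value is (2)·(17/20) − 8 = -63/10.
For the column player: with q = P(X), equating T's and B's payoffs gives 3q − 9 = −17q + 9 ⇒ q = 9/10.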